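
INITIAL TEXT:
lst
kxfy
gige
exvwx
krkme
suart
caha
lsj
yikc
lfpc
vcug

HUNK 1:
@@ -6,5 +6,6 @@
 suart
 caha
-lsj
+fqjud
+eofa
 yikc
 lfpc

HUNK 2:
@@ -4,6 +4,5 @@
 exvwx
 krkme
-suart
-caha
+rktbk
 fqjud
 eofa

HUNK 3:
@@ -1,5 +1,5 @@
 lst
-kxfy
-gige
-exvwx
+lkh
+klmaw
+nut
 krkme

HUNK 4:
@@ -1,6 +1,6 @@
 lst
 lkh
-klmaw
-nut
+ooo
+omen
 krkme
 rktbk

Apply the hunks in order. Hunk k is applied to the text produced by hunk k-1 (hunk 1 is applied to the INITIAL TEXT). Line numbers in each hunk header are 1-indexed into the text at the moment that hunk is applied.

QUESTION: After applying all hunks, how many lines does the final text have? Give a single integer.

Answer: 11

Derivation:
Hunk 1: at line 6 remove [lsj] add [fqjud,eofa] -> 12 lines: lst kxfy gige exvwx krkme suart caha fqjud eofa yikc lfpc vcug
Hunk 2: at line 4 remove [suart,caha] add [rktbk] -> 11 lines: lst kxfy gige exvwx krkme rktbk fqjud eofa yikc lfpc vcug
Hunk 3: at line 1 remove [kxfy,gige,exvwx] add [lkh,klmaw,nut] -> 11 lines: lst lkh klmaw nut krkme rktbk fqjud eofa yikc lfpc vcug
Hunk 4: at line 1 remove [klmaw,nut] add [ooo,omen] -> 11 lines: lst lkh ooo omen krkme rktbk fqjud eofa yikc lfpc vcug
Final line count: 11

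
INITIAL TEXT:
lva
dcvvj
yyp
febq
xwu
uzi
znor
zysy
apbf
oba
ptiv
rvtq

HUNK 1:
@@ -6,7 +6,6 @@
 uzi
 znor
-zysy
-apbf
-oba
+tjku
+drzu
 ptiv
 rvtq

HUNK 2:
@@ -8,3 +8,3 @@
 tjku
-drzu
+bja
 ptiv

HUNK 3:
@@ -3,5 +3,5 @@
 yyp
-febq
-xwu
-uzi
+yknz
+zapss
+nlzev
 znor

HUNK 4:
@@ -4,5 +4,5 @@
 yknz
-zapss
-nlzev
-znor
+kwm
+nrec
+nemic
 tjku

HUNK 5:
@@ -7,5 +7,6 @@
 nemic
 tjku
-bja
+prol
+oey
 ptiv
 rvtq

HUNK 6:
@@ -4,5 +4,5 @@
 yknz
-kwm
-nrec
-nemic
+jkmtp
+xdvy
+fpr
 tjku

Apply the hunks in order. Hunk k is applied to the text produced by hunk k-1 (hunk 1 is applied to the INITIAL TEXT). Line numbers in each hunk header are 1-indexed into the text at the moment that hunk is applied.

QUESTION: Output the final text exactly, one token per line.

Hunk 1: at line 6 remove [zysy,apbf,oba] add [tjku,drzu] -> 11 lines: lva dcvvj yyp febq xwu uzi znor tjku drzu ptiv rvtq
Hunk 2: at line 8 remove [drzu] add [bja] -> 11 lines: lva dcvvj yyp febq xwu uzi znor tjku bja ptiv rvtq
Hunk 3: at line 3 remove [febq,xwu,uzi] add [yknz,zapss,nlzev] -> 11 lines: lva dcvvj yyp yknz zapss nlzev znor tjku bja ptiv rvtq
Hunk 4: at line 4 remove [zapss,nlzev,znor] add [kwm,nrec,nemic] -> 11 lines: lva dcvvj yyp yknz kwm nrec nemic tjku bja ptiv rvtq
Hunk 5: at line 7 remove [bja] add [prol,oey] -> 12 lines: lva dcvvj yyp yknz kwm nrec nemic tjku prol oey ptiv rvtq
Hunk 6: at line 4 remove [kwm,nrec,nemic] add [jkmtp,xdvy,fpr] -> 12 lines: lva dcvvj yyp yknz jkmtp xdvy fpr tjku prol oey ptiv rvtq

Answer: lva
dcvvj
yyp
yknz
jkmtp
xdvy
fpr
tjku
prol
oey
ptiv
rvtq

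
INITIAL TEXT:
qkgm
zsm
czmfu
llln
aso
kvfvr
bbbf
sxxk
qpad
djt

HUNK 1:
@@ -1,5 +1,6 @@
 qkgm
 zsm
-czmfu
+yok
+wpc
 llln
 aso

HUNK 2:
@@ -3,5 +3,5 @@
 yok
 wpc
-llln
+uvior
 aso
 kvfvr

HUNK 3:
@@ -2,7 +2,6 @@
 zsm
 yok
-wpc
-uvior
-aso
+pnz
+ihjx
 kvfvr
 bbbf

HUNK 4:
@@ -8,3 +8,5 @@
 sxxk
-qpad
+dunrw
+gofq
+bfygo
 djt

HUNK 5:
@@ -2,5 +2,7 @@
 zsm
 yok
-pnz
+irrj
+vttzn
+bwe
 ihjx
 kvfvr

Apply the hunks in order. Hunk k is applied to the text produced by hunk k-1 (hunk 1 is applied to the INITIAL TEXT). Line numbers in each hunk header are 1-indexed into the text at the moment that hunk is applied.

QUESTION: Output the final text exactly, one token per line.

Hunk 1: at line 1 remove [czmfu] add [yok,wpc] -> 11 lines: qkgm zsm yok wpc llln aso kvfvr bbbf sxxk qpad djt
Hunk 2: at line 3 remove [llln] add [uvior] -> 11 lines: qkgm zsm yok wpc uvior aso kvfvr bbbf sxxk qpad djt
Hunk 3: at line 2 remove [wpc,uvior,aso] add [pnz,ihjx] -> 10 lines: qkgm zsm yok pnz ihjx kvfvr bbbf sxxk qpad djt
Hunk 4: at line 8 remove [qpad] add [dunrw,gofq,bfygo] -> 12 lines: qkgm zsm yok pnz ihjx kvfvr bbbf sxxk dunrw gofq bfygo djt
Hunk 5: at line 2 remove [pnz] add [irrj,vttzn,bwe] -> 14 lines: qkgm zsm yok irrj vttzn bwe ihjx kvfvr bbbf sxxk dunrw gofq bfygo djt

Answer: qkgm
zsm
yok
irrj
vttzn
bwe
ihjx
kvfvr
bbbf
sxxk
dunrw
gofq
bfygo
djt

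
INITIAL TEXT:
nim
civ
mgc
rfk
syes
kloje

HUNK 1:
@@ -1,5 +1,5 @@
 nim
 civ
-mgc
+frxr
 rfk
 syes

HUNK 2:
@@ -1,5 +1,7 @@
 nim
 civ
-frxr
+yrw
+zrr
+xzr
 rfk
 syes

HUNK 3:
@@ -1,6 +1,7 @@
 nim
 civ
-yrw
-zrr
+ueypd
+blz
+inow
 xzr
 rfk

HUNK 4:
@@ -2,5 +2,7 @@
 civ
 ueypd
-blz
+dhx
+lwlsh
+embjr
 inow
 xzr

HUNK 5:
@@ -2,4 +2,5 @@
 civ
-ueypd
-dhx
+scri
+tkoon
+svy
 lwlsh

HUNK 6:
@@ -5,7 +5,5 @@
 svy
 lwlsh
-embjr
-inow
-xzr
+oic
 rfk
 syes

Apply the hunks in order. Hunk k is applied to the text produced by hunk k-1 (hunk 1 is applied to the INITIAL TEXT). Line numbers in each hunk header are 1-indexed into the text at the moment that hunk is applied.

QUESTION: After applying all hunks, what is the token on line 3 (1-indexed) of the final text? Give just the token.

Answer: scri

Derivation:
Hunk 1: at line 1 remove [mgc] add [frxr] -> 6 lines: nim civ frxr rfk syes kloje
Hunk 2: at line 1 remove [frxr] add [yrw,zrr,xzr] -> 8 lines: nim civ yrw zrr xzr rfk syes kloje
Hunk 3: at line 1 remove [yrw,zrr] add [ueypd,blz,inow] -> 9 lines: nim civ ueypd blz inow xzr rfk syes kloje
Hunk 4: at line 2 remove [blz] add [dhx,lwlsh,embjr] -> 11 lines: nim civ ueypd dhx lwlsh embjr inow xzr rfk syes kloje
Hunk 5: at line 2 remove [ueypd,dhx] add [scri,tkoon,svy] -> 12 lines: nim civ scri tkoon svy lwlsh embjr inow xzr rfk syes kloje
Hunk 6: at line 5 remove [embjr,inow,xzr] add [oic] -> 10 lines: nim civ scri tkoon svy lwlsh oic rfk syes kloje
Final line 3: scri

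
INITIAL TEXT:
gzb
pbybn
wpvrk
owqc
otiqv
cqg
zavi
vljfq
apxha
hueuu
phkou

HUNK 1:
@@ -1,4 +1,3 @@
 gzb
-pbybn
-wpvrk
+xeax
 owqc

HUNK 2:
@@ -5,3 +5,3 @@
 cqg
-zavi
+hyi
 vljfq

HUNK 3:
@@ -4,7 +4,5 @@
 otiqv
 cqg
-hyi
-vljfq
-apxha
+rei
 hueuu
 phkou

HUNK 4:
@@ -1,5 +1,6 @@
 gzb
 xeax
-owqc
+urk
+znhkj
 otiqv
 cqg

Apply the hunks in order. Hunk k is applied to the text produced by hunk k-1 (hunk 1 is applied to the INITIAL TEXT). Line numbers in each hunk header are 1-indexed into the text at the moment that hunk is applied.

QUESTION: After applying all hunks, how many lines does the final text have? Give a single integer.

Answer: 9

Derivation:
Hunk 1: at line 1 remove [pbybn,wpvrk] add [xeax] -> 10 lines: gzb xeax owqc otiqv cqg zavi vljfq apxha hueuu phkou
Hunk 2: at line 5 remove [zavi] add [hyi] -> 10 lines: gzb xeax owqc otiqv cqg hyi vljfq apxha hueuu phkou
Hunk 3: at line 4 remove [hyi,vljfq,apxha] add [rei] -> 8 lines: gzb xeax owqc otiqv cqg rei hueuu phkou
Hunk 4: at line 1 remove [owqc] add [urk,znhkj] -> 9 lines: gzb xeax urk znhkj otiqv cqg rei hueuu phkou
Final line count: 9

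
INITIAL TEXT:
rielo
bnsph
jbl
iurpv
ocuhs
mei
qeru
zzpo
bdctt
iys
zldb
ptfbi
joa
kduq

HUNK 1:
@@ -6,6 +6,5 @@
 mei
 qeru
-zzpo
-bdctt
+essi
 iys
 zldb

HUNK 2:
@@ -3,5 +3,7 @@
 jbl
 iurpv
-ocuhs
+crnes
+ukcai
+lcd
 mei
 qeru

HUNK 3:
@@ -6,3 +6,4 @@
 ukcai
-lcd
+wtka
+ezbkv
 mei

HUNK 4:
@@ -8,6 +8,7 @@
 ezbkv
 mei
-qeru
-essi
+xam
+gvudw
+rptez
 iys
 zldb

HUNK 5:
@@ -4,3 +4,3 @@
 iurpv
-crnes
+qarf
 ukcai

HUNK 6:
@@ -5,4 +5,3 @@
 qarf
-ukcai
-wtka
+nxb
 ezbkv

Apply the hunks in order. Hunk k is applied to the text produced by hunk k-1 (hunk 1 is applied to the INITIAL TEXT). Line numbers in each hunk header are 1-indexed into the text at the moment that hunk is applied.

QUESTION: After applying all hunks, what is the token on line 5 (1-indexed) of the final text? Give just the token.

Answer: qarf

Derivation:
Hunk 1: at line 6 remove [zzpo,bdctt] add [essi] -> 13 lines: rielo bnsph jbl iurpv ocuhs mei qeru essi iys zldb ptfbi joa kduq
Hunk 2: at line 3 remove [ocuhs] add [crnes,ukcai,lcd] -> 15 lines: rielo bnsph jbl iurpv crnes ukcai lcd mei qeru essi iys zldb ptfbi joa kduq
Hunk 3: at line 6 remove [lcd] add [wtka,ezbkv] -> 16 lines: rielo bnsph jbl iurpv crnes ukcai wtka ezbkv mei qeru essi iys zldb ptfbi joa kduq
Hunk 4: at line 8 remove [qeru,essi] add [xam,gvudw,rptez] -> 17 lines: rielo bnsph jbl iurpv crnes ukcai wtka ezbkv mei xam gvudw rptez iys zldb ptfbi joa kduq
Hunk 5: at line 4 remove [crnes] add [qarf] -> 17 lines: rielo bnsph jbl iurpv qarf ukcai wtka ezbkv mei xam gvudw rptez iys zldb ptfbi joa kduq
Hunk 6: at line 5 remove [ukcai,wtka] add [nxb] -> 16 lines: rielo bnsph jbl iurpv qarf nxb ezbkv mei xam gvudw rptez iys zldb ptfbi joa kduq
Final line 5: qarf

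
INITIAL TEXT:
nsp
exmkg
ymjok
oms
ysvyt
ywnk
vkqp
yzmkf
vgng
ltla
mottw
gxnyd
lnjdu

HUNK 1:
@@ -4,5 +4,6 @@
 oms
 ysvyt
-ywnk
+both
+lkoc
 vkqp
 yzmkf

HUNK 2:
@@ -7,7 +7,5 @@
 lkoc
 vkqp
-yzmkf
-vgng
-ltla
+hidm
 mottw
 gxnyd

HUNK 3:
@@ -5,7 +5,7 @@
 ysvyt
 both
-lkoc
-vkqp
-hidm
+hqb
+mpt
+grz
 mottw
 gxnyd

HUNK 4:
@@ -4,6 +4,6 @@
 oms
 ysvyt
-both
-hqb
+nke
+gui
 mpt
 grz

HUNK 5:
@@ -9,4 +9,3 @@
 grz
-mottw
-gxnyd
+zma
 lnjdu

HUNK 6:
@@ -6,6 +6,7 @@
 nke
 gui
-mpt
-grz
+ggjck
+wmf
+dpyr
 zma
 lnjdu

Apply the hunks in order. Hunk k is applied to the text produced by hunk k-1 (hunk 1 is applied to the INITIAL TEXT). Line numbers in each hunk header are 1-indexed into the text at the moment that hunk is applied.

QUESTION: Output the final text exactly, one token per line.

Answer: nsp
exmkg
ymjok
oms
ysvyt
nke
gui
ggjck
wmf
dpyr
zma
lnjdu

Derivation:
Hunk 1: at line 4 remove [ywnk] add [both,lkoc] -> 14 lines: nsp exmkg ymjok oms ysvyt both lkoc vkqp yzmkf vgng ltla mottw gxnyd lnjdu
Hunk 2: at line 7 remove [yzmkf,vgng,ltla] add [hidm] -> 12 lines: nsp exmkg ymjok oms ysvyt both lkoc vkqp hidm mottw gxnyd lnjdu
Hunk 3: at line 5 remove [lkoc,vkqp,hidm] add [hqb,mpt,grz] -> 12 lines: nsp exmkg ymjok oms ysvyt both hqb mpt grz mottw gxnyd lnjdu
Hunk 4: at line 4 remove [both,hqb] add [nke,gui] -> 12 lines: nsp exmkg ymjok oms ysvyt nke gui mpt grz mottw gxnyd lnjdu
Hunk 5: at line 9 remove [mottw,gxnyd] add [zma] -> 11 lines: nsp exmkg ymjok oms ysvyt nke gui mpt grz zma lnjdu
Hunk 6: at line 6 remove [mpt,grz] add [ggjck,wmf,dpyr] -> 12 lines: nsp exmkg ymjok oms ysvyt nke gui ggjck wmf dpyr zma lnjdu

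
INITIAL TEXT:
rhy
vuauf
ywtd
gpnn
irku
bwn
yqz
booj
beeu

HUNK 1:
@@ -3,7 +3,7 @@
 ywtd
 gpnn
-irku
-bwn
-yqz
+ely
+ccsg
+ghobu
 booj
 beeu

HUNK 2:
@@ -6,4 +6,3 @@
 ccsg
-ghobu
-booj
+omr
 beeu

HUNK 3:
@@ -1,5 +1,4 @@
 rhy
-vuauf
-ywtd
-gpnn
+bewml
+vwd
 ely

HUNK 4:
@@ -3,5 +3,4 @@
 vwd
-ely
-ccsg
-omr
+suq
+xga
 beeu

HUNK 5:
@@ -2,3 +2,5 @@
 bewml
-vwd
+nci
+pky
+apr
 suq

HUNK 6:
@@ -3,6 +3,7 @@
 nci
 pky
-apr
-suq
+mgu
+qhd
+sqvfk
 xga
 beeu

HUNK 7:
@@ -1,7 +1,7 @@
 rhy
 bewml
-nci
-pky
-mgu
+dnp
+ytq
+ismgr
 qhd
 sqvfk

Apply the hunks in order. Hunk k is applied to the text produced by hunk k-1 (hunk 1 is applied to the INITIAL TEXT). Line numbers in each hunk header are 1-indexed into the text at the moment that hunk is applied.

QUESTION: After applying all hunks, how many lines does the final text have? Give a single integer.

Answer: 9

Derivation:
Hunk 1: at line 3 remove [irku,bwn,yqz] add [ely,ccsg,ghobu] -> 9 lines: rhy vuauf ywtd gpnn ely ccsg ghobu booj beeu
Hunk 2: at line 6 remove [ghobu,booj] add [omr] -> 8 lines: rhy vuauf ywtd gpnn ely ccsg omr beeu
Hunk 3: at line 1 remove [vuauf,ywtd,gpnn] add [bewml,vwd] -> 7 lines: rhy bewml vwd ely ccsg omr beeu
Hunk 4: at line 3 remove [ely,ccsg,omr] add [suq,xga] -> 6 lines: rhy bewml vwd suq xga beeu
Hunk 5: at line 2 remove [vwd] add [nci,pky,apr] -> 8 lines: rhy bewml nci pky apr suq xga beeu
Hunk 6: at line 3 remove [apr,suq] add [mgu,qhd,sqvfk] -> 9 lines: rhy bewml nci pky mgu qhd sqvfk xga beeu
Hunk 7: at line 1 remove [nci,pky,mgu] add [dnp,ytq,ismgr] -> 9 lines: rhy bewml dnp ytq ismgr qhd sqvfk xga beeu
Final line count: 9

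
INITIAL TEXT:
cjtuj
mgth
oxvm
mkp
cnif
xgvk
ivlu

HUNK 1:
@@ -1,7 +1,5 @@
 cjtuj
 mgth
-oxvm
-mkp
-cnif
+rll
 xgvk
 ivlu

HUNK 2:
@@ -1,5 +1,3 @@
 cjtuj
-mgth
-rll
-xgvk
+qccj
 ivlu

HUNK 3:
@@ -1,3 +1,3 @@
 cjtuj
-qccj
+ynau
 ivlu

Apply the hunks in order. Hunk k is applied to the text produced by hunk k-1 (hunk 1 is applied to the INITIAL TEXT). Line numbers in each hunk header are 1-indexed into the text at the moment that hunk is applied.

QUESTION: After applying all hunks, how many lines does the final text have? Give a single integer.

Answer: 3

Derivation:
Hunk 1: at line 1 remove [oxvm,mkp,cnif] add [rll] -> 5 lines: cjtuj mgth rll xgvk ivlu
Hunk 2: at line 1 remove [mgth,rll,xgvk] add [qccj] -> 3 lines: cjtuj qccj ivlu
Hunk 3: at line 1 remove [qccj] add [ynau] -> 3 lines: cjtuj ynau ivlu
Final line count: 3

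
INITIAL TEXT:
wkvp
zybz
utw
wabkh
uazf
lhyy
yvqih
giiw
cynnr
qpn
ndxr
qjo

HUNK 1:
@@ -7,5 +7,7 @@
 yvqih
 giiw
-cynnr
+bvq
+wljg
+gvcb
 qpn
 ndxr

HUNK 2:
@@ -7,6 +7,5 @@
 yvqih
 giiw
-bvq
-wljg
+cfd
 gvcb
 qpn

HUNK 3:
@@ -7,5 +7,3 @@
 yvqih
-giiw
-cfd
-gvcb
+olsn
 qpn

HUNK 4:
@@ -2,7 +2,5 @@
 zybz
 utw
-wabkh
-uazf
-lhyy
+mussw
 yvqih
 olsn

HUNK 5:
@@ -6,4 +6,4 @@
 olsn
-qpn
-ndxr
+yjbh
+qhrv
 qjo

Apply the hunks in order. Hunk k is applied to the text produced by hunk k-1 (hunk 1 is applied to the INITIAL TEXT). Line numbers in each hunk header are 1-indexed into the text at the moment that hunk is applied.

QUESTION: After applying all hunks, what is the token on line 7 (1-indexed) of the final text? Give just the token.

Hunk 1: at line 7 remove [cynnr] add [bvq,wljg,gvcb] -> 14 lines: wkvp zybz utw wabkh uazf lhyy yvqih giiw bvq wljg gvcb qpn ndxr qjo
Hunk 2: at line 7 remove [bvq,wljg] add [cfd] -> 13 lines: wkvp zybz utw wabkh uazf lhyy yvqih giiw cfd gvcb qpn ndxr qjo
Hunk 3: at line 7 remove [giiw,cfd,gvcb] add [olsn] -> 11 lines: wkvp zybz utw wabkh uazf lhyy yvqih olsn qpn ndxr qjo
Hunk 4: at line 2 remove [wabkh,uazf,lhyy] add [mussw] -> 9 lines: wkvp zybz utw mussw yvqih olsn qpn ndxr qjo
Hunk 5: at line 6 remove [qpn,ndxr] add [yjbh,qhrv] -> 9 lines: wkvp zybz utw mussw yvqih olsn yjbh qhrv qjo
Final line 7: yjbh

Answer: yjbh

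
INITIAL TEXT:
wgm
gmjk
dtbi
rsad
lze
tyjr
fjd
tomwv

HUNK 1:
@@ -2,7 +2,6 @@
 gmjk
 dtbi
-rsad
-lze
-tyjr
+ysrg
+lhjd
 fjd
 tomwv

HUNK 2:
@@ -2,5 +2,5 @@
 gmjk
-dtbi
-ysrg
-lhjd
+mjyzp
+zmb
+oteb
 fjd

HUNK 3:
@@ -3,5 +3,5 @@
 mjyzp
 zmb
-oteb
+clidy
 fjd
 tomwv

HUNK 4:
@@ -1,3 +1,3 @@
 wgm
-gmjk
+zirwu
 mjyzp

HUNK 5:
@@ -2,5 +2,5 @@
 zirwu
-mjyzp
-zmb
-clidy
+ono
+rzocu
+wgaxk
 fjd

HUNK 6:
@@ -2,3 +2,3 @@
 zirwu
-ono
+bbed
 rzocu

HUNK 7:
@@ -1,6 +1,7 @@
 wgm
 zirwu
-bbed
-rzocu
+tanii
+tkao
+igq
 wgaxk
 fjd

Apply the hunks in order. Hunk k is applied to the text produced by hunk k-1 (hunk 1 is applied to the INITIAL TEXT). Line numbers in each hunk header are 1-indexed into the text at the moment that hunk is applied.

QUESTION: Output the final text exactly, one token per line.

Hunk 1: at line 2 remove [rsad,lze,tyjr] add [ysrg,lhjd] -> 7 lines: wgm gmjk dtbi ysrg lhjd fjd tomwv
Hunk 2: at line 2 remove [dtbi,ysrg,lhjd] add [mjyzp,zmb,oteb] -> 7 lines: wgm gmjk mjyzp zmb oteb fjd tomwv
Hunk 3: at line 3 remove [oteb] add [clidy] -> 7 lines: wgm gmjk mjyzp zmb clidy fjd tomwv
Hunk 4: at line 1 remove [gmjk] add [zirwu] -> 7 lines: wgm zirwu mjyzp zmb clidy fjd tomwv
Hunk 5: at line 2 remove [mjyzp,zmb,clidy] add [ono,rzocu,wgaxk] -> 7 lines: wgm zirwu ono rzocu wgaxk fjd tomwv
Hunk 6: at line 2 remove [ono] add [bbed] -> 7 lines: wgm zirwu bbed rzocu wgaxk fjd tomwv
Hunk 7: at line 1 remove [bbed,rzocu] add [tanii,tkao,igq] -> 8 lines: wgm zirwu tanii tkao igq wgaxk fjd tomwv

Answer: wgm
zirwu
tanii
tkao
igq
wgaxk
fjd
tomwv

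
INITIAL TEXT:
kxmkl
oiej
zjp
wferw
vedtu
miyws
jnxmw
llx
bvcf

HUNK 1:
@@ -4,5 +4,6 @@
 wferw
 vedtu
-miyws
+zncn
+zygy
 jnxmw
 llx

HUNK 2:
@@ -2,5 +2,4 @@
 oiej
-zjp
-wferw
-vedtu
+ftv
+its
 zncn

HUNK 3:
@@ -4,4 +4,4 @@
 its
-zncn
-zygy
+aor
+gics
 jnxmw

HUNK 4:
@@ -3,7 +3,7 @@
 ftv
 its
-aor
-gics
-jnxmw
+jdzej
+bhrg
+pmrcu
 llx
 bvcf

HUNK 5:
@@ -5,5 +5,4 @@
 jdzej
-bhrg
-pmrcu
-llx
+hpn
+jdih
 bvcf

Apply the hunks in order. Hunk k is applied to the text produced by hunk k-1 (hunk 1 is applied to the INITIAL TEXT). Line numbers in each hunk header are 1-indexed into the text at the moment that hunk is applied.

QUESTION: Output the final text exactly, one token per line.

Hunk 1: at line 4 remove [miyws] add [zncn,zygy] -> 10 lines: kxmkl oiej zjp wferw vedtu zncn zygy jnxmw llx bvcf
Hunk 2: at line 2 remove [zjp,wferw,vedtu] add [ftv,its] -> 9 lines: kxmkl oiej ftv its zncn zygy jnxmw llx bvcf
Hunk 3: at line 4 remove [zncn,zygy] add [aor,gics] -> 9 lines: kxmkl oiej ftv its aor gics jnxmw llx bvcf
Hunk 4: at line 3 remove [aor,gics,jnxmw] add [jdzej,bhrg,pmrcu] -> 9 lines: kxmkl oiej ftv its jdzej bhrg pmrcu llx bvcf
Hunk 5: at line 5 remove [bhrg,pmrcu,llx] add [hpn,jdih] -> 8 lines: kxmkl oiej ftv its jdzej hpn jdih bvcf

Answer: kxmkl
oiej
ftv
its
jdzej
hpn
jdih
bvcf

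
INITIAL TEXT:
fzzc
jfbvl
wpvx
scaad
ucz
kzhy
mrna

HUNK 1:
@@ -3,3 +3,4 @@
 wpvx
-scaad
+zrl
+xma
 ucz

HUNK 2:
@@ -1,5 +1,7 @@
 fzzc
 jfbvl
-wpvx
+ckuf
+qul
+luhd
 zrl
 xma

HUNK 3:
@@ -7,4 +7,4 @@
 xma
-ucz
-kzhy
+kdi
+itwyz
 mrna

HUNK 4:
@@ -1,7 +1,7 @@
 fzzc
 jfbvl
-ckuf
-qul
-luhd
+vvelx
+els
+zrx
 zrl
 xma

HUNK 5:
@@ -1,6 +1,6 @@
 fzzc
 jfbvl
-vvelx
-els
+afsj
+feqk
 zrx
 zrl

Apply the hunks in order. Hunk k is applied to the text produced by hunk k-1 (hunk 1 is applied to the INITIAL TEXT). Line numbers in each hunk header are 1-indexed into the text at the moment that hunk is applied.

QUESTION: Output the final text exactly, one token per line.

Hunk 1: at line 3 remove [scaad] add [zrl,xma] -> 8 lines: fzzc jfbvl wpvx zrl xma ucz kzhy mrna
Hunk 2: at line 1 remove [wpvx] add [ckuf,qul,luhd] -> 10 lines: fzzc jfbvl ckuf qul luhd zrl xma ucz kzhy mrna
Hunk 3: at line 7 remove [ucz,kzhy] add [kdi,itwyz] -> 10 lines: fzzc jfbvl ckuf qul luhd zrl xma kdi itwyz mrna
Hunk 4: at line 1 remove [ckuf,qul,luhd] add [vvelx,els,zrx] -> 10 lines: fzzc jfbvl vvelx els zrx zrl xma kdi itwyz mrna
Hunk 5: at line 1 remove [vvelx,els] add [afsj,feqk] -> 10 lines: fzzc jfbvl afsj feqk zrx zrl xma kdi itwyz mrna

Answer: fzzc
jfbvl
afsj
feqk
zrx
zrl
xma
kdi
itwyz
mrna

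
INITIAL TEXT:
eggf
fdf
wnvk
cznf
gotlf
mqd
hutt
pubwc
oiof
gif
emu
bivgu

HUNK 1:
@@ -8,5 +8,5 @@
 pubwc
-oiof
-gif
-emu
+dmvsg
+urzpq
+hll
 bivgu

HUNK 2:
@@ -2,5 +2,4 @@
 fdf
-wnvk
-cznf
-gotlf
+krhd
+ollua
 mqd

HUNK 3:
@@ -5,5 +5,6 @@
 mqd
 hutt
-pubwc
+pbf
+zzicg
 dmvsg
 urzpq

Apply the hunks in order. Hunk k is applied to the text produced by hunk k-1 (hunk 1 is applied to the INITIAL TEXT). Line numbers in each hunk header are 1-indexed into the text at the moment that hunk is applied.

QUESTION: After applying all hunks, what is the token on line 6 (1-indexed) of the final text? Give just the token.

Answer: hutt

Derivation:
Hunk 1: at line 8 remove [oiof,gif,emu] add [dmvsg,urzpq,hll] -> 12 lines: eggf fdf wnvk cznf gotlf mqd hutt pubwc dmvsg urzpq hll bivgu
Hunk 2: at line 2 remove [wnvk,cznf,gotlf] add [krhd,ollua] -> 11 lines: eggf fdf krhd ollua mqd hutt pubwc dmvsg urzpq hll bivgu
Hunk 3: at line 5 remove [pubwc] add [pbf,zzicg] -> 12 lines: eggf fdf krhd ollua mqd hutt pbf zzicg dmvsg urzpq hll bivgu
Final line 6: hutt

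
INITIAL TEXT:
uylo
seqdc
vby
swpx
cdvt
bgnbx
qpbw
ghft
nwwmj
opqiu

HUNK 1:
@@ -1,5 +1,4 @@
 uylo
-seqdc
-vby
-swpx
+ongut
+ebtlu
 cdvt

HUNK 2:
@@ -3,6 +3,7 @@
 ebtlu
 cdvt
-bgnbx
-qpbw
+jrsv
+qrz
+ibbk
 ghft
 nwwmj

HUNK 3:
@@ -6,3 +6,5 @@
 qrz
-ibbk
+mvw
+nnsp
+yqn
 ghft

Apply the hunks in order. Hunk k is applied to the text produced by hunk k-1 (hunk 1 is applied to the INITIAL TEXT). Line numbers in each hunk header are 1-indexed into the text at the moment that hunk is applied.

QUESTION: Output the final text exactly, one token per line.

Hunk 1: at line 1 remove [seqdc,vby,swpx] add [ongut,ebtlu] -> 9 lines: uylo ongut ebtlu cdvt bgnbx qpbw ghft nwwmj opqiu
Hunk 2: at line 3 remove [bgnbx,qpbw] add [jrsv,qrz,ibbk] -> 10 lines: uylo ongut ebtlu cdvt jrsv qrz ibbk ghft nwwmj opqiu
Hunk 3: at line 6 remove [ibbk] add [mvw,nnsp,yqn] -> 12 lines: uylo ongut ebtlu cdvt jrsv qrz mvw nnsp yqn ghft nwwmj opqiu

Answer: uylo
ongut
ebtlu
cdvt
jrsv
qrz
mvw
nnsp
yqn
ghft
nwwmj
opqiu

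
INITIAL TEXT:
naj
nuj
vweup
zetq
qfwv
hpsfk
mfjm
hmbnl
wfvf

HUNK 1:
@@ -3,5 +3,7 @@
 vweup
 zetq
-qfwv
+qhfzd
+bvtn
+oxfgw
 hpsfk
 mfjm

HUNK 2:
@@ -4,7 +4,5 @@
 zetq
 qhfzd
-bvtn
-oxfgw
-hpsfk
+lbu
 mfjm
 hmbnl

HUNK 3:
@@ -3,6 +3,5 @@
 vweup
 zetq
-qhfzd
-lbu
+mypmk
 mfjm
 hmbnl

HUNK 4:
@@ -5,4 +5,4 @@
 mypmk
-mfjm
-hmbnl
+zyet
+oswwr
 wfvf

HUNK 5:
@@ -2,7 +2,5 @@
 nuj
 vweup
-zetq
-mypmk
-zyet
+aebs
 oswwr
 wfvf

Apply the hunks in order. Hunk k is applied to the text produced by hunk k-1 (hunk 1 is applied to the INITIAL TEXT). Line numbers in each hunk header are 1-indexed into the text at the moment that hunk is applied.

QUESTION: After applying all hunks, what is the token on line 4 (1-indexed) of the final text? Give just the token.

Hunk 1: at line 3 remove [qfwv] add [qhfzd,bvtn,oxfgw] -> 11 lines: naj nuj vweup zetq qhfzd bvtn oxfgw hpsfk mfjm hmbnl wfvf
Hunk 2: at line 4 remove [bvtn,oxfgw,hpsfk] add [lbu] -> 9 lines: naj nuj vweup zetq qhfzd lbu mfjm hmbnl wfvf
Hunk 3: at line 3 remove [qhfzd,lbu] add [mypmk] -> 8 lines: naj nuj vweup zetq mypmk mfjm hmbnl wfvf
Hunk 4: at line 5 remove [mfjm,hmbnl] add [zyet,oswwr] -> 8 lines: naj nuj vweup zetq mypmk zyet oswwr wfvf
Hunk 5: at line 2 remove [zetq,mypmk,zyet] add [aebs] -> 6 lines: naj nuj vweup aebs oswwr wfvf
Final line 4: aebs

Answer: aebs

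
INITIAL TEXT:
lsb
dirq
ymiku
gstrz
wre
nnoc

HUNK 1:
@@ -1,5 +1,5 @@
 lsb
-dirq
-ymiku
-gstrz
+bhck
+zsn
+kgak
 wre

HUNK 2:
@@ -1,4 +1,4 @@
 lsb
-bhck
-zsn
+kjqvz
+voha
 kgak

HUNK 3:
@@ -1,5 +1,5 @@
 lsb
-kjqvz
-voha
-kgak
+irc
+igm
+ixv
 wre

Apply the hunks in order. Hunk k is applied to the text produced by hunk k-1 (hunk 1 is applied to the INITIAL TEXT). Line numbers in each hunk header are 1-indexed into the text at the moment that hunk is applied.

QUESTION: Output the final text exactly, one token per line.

Answer: lsb
irc
igm
ixv
wre
nnoc

Derivation:
Hunk 1: at line 1 remove [dirq,ymiku,gstrz] add [bhck,zsn,kgak] -> 6 lines: lsb bhck zsn kgak wre nnoc
Hunk 2: at line 1 remove [bhck,zsn] add [kjqvz,voha] -> 6 lines: lsb kjqvz voha kgak wre nnoc
Hunk 3: at line 1 remove [kjqvz,voha,kgak] add [irc,igm,ixv] -> 6 lines: lsb irc igm ixv wre nnoc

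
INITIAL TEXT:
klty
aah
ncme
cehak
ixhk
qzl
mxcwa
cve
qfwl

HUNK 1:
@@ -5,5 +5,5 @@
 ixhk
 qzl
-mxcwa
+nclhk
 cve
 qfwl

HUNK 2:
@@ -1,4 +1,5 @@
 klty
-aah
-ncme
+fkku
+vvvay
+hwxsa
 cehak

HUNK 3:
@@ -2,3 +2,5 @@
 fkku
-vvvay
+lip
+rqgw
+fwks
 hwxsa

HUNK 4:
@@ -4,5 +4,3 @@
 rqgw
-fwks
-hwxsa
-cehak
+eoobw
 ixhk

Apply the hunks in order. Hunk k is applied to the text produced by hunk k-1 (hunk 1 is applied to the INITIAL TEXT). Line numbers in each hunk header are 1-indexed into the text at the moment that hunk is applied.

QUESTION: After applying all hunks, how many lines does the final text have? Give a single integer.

Answer: 10

Derivation:
Hunk 1: at line 5 remove [mxcwa] add [nclhk] -> 9 lines: klty aah ncme cehak ixhk qzl nclhk cve qfwl
Hunk 2: at line 1 remove [aah,ncme] add [fkku,vvvay,hwxsa] -> 10 lines: klty fkku vvvay hwxsa cehak ixhk qzl nclhk cve qfwl
Hunk 3: at line 2 remove [vvvay] add [lip,rqgw,fwks] -> 12 lines: klty fkku lip rqgw fwks hwxsa cehak ixhk qzl nclhk cve qfwl
Hunk 4: at line 4 remove [fwks,hwxsa,cehak] add [eoobw] -> 10 lines: klty fkku lip rqgw eoobw ixhk qzl nclhk cve qfwl
Final line count: 10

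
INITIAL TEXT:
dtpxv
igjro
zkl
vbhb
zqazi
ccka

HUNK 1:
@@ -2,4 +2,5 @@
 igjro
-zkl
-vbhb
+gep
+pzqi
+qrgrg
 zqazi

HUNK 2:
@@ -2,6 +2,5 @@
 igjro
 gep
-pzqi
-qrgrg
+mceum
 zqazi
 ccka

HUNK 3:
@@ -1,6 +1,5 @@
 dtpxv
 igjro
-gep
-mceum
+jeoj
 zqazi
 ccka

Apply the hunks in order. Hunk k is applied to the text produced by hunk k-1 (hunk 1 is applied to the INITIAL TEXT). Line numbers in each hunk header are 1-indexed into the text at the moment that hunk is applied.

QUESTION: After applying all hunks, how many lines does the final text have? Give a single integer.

Answer: 5

Derivation:
Hunk 1: at line 2 remove [zkl,vbhb] add [gep,pzqi,qrgrg] -> 7 lines: dtpxv igjro gep pzqi qrgrg zqazi ccka
Hunk 2: at line 2 remove [pzqi,qrgrg] add [mceum] -> 6 lines: dtpxv igjro gep mceum zqazi ccka
Hunk 3: at line 1 remove [gep,mceum] add [jeoj] -> 5 lines: dtpxv igjro jeoj zqazi ccka
Final line count: 5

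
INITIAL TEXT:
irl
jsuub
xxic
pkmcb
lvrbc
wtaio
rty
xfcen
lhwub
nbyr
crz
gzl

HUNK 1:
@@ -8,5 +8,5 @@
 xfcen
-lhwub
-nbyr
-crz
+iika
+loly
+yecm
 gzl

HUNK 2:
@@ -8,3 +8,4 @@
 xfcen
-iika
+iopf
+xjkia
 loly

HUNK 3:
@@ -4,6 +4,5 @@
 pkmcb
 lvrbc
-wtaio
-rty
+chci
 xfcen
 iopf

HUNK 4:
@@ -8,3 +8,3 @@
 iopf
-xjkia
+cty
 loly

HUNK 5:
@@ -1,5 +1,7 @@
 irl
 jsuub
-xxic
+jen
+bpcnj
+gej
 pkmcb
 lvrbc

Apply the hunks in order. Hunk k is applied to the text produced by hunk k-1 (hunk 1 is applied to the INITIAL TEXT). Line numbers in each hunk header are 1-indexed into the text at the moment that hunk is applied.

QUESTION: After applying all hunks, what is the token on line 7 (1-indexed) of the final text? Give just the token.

Answer: lvrbc

Derivation:
Hunk 1: at line 8 remove [lhwub,nbyr,crz] add [iika,loly,yecm] -> 12 lines: irl jsuub xxic pkmcb lvrbc wtaio rty xfcen iika loly yecm gzl
Hunk 2: at line 8 remove [iika] add [iopf,xjkia] -> 13 lines: irl jsuub xxic pkmcb lvrbc wtaio rty xfcen iopf xjkia loly yecm gzl
Hunk 3: at line 4 remove [wtaio,rty] add [chci] -> 12 lines: irl jsuub xxic pkmcb lvrbc chci xfcen iopf xjkia loly yecm gzl
Hunk 4: at line 8 remove [xjkia] add [cty] -> 12 lines: irl jsuub xxic pkmcb lvrbc chci xfcen iopf cty loly yecm gzl
Hunk 5: at line 1 remove [xxic] add [jen,bpcnj,gej] -> 14 lines: irl jsuub jen bpcnj gej pkmcb lvrbc chci xfcen iopf cty loly yecm gzl
Final line 7: lvrbc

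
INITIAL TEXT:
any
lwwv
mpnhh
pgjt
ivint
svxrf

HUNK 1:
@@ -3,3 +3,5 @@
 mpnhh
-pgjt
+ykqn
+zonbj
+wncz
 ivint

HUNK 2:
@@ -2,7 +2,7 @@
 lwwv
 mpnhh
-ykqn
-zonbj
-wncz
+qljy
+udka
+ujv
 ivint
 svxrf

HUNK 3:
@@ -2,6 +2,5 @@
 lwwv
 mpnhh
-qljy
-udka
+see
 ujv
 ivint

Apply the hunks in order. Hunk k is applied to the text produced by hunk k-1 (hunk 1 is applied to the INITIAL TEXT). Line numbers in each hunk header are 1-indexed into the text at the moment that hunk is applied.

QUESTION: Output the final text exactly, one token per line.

Hunk 1: at line 3 remove [pgjt] add [ykqn,zonbj,wncz] -> 8 lines: any lwwv mpnhh ykqn zonbj wncz ivint svxrf
Hunk 2: at line 2 remove [ykqn,zonbj,wncz] add [qljy,udka,ujv] -> 8 lines: any lwwv mpnhh qljy udka ujv ivint svxrf
Hunk 3: at line 2 remove [qljy,udka] add [see] -> 7 lines: any lwwv mpnhh see ujv ivint svxrf

Answer: any
lwwv
mpnhh
see
ujv
ivint
svxrf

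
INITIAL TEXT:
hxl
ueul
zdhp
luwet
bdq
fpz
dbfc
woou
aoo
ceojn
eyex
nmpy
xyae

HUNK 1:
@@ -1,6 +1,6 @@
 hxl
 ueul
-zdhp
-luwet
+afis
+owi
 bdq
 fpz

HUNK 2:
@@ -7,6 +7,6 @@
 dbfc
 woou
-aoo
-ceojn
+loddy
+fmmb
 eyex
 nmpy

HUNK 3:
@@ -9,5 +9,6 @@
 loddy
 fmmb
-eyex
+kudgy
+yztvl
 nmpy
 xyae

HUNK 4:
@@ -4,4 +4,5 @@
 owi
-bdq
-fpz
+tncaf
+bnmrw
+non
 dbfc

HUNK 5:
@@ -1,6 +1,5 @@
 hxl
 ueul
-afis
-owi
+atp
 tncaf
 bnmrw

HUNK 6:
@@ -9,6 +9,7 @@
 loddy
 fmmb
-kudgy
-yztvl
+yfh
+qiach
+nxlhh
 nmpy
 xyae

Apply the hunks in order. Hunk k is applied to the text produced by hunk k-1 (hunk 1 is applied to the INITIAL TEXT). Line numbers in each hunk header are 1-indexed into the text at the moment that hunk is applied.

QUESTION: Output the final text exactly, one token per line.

Hunk 1: at line 1 remove [zdhp,luwet] add [afis,owi] -> 13 lines: hxl ueul afis owi bdq fpz dbfc woou aoo ceojn eyex nmpy xyae
Hunk 2: at line 7 remove [aoo,ceojn] add [loddy,fmmb] -> 13 lines: hxl ueul afis owi bdq fpz dbfc woou loddy fmmb eyex nmpy xyae
Hunk 3: at line 9 remove [eyex] add [kudgy,yztvl] -> 14 lines: hxl ueul afis owi bdq fpz dbfc woou loddy fmmb kudgy yztvl nmpy xyae
Hunk 4: at line 4 remove [bdq,fpz] add [tncaf,bnmrw,non] -> 15 lines: hxl ueul afis owi tncaf bnmrw non dbfc woou loddy fmmb kudgy yztvl nmpy xyae
Hunk 5: at line 1 remove [afis,owi] add [atp] -> 14 lines: hxl ueul atp tncaf bnmrw non dbfc woou loddy fmmb kudgy yztvl nmpy xyae
Hunk 6: at line 9 remove [kudgy,yztvl] add [yfh,qiach,nxlhh] -> 15 lines: hxl ueul atp tncaf bnmrw non dbfc woou loddy fmmb yfh qiach nxlhh nmpy xyae

Answer: hxl
ueul
atp
tncaf
bnmrw
non
dbfc
woou
loddy
fmmb
yfh
qiach
nxlhh
nmpy
xyae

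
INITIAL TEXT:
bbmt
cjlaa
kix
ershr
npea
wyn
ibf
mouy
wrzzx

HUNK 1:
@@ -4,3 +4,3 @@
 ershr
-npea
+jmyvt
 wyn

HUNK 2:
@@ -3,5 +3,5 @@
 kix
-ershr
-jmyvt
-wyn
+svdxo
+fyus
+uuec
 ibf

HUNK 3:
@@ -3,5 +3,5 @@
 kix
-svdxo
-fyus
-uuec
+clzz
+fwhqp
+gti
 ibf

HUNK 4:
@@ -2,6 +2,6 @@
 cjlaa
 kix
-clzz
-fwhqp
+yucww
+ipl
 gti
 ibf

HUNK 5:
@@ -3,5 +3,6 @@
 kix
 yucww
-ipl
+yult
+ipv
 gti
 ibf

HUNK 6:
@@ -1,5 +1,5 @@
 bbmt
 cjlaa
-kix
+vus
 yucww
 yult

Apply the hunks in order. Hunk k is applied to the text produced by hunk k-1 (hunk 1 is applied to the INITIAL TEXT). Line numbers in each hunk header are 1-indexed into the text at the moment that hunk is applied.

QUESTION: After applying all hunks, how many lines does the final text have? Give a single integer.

Hunk 1: at line 4 remove [npea] add [jmyvt] -> 9 lines: bbmt cjlaa kix ershr jmyvt wyn ibf mouy wrzzx
Hunk 2: at line 3 remove [ershr,jmyvt,wyn] add [svdxo,fyus,uuec] -> 9 lines: bbmt cjlaa kix svdxo fyus uuec ibf mouy wrzzx
Hunk 3: at line 3 remove [svdxo,fyus,uuec] add [clzz,fwhqp,gti] -> 9 lines: bbmt cjlaa kix clzz fwhqp gti ibf mouy wrzzx
Hunk 4: at line 2 remove [clzz,fwhqp] add [yucww,ipl] -> 9 lines: bbmt cjlaa kix yucww ipl gti ibf mouy wrzzx
Hunk 5: at line 3 remove [ipl] add [yult,ipv] -> 10 lines: bbmt cjlaa kix yucww yult ipv gti ibf mouy wrzzx
Hunk 6: at line 1 remove [kix] add [vus] -> 10 lines: bbmt cjlaa vus yucww yult ipv gti ibf mouy wrzzx
Final line count: 10

Answer: 10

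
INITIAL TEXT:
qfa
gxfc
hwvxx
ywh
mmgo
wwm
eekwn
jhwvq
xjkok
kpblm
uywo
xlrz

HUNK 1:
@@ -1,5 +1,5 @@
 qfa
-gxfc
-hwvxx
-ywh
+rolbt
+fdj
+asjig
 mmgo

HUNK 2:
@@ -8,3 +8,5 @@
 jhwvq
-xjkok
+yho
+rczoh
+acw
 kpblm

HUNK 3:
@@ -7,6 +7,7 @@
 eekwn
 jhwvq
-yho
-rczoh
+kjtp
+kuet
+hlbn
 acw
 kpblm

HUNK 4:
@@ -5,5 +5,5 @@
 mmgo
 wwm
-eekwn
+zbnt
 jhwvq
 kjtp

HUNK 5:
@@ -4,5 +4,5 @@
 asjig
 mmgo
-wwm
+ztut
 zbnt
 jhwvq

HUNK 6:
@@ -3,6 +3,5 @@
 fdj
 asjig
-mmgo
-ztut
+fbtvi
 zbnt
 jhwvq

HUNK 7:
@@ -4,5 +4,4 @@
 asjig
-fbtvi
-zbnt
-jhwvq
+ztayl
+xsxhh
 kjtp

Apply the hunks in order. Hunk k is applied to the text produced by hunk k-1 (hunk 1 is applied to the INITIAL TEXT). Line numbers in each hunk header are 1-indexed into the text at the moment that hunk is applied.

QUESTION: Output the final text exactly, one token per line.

Hunk 1: at line 1 remove [gxfc,hwvxx,ywh] add [rolbt,fdj,asjig] -> 12 lines: qfa rolbt fdj asjig mmgo wwm eekwn jhwvq xjkok kpblm uywo xlrz
Hunk 2: at line 8 remove [xjkok] add [yho,rczoh,acw] -> 14 lines: qfa rolbt fdj asjig mmgo wwm eekwn jhwvq yho rczoh acw kpblm uywo xlrz
Hunk 3: at line 7 remove [yho,rczoh] add [kjtp,kuet,hlbn] -> 15 lines: qfa rolbt fdj asjig mmgo wwm eekwn jhwvq kjtp kuet hlbn acw kpblm uywo xlrz
Hunk 4: at line 5 remove [eekwn] add [zbnt] -> 15 lines: qfa rolbt fdj asjig mmgo wwm zbnt jhwvq kjtp kuet hlbn acw kpblm uywo xlrz
Hunk 5: at line 4 remove [wwm] add [ztut] -> 15 lines: qfa rolbt fdj asjig mmgo ztut zbnt jhwvq kjtp kuet hlbn acw kpblm uywo xlrz
Hunk 6: at line 3 remove [mmgo,ztut] add [fbtvi] -> 14 lines: qfa rolbt fdj asjig fbtvi zbnt jhwvq kjtp kuet hlbn acw kpblm uywo xlrz
Hunk 7: at line 4 remove [fbtvi,zbnt,jhwvq] add [ztayl,xsxhh] -> 13 lines: qfa rolbt fdj asjig ztayl xsxhh kjtp kuet hlbn acw kpblm uywo xlrz

Answer: qfa
rolbt
fdj
asjig
ztayl
xsxhh
kjtp
kuet
hlbn
acw
kpblm
uywo
xlrz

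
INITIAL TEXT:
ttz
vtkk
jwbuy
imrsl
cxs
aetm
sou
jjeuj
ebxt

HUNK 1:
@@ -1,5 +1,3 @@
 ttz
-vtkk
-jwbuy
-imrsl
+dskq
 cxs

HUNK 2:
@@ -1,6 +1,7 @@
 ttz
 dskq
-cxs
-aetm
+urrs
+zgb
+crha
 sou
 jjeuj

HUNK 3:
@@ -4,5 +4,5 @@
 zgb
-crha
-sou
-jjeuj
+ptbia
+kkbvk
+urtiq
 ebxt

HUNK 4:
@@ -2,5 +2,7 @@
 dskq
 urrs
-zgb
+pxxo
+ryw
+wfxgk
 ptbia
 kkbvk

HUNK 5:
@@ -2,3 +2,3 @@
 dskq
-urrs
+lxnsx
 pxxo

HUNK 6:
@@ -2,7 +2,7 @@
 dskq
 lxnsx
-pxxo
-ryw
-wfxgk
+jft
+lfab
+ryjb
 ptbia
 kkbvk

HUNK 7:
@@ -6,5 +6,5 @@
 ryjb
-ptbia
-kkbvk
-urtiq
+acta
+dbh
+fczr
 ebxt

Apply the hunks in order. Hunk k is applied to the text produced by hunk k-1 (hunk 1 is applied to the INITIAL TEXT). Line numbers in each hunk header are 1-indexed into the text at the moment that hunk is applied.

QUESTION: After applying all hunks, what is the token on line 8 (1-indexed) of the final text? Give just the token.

Answer: dbh

Derivation:
Hunk 1: at line 1 remove [vtkk,jwbuy,imrsl] add [dskq] -> 7 lines: ttz dskq cxs aetm sou jjeuj ebxt
Hunk 2: at line 1 remove [cxs,aetm] add [urrs,zgb,crha] -> 8 lines: ttz dskq urrs zgb crha sou jjeuj ebxt
Hunk 3: at line 4 remove [crha,sou,jjeuj] add [ptbia,kkbvk,urtiq] -> 8 lines: ttz dskq urrs zgb ptbia kkbvk urtiq ebxt
Hunk 4: at line 2 remove [zgb] add [pxxo,ryw,wfxgk] -> 10 lines: ttz dskq urrs pxxo ryw wfxgk ptbia kkbvk urtiq ebxt
Hunk 5: at line 2 remove [urrs] add [lxnsx] -> 10 lines: ttz dskq lxnsx pxxo ryw wfxgk ptbia kkbvk urtiq ebxt
Hunk 6: at line 2 remove [pxxo,ryw,wfxgk] add [jft,lfab,ryjb] -> 10 lines: ttz dskq lxnsx jft lfab ryjb ptbia kkbvk urtiq ebxt
Hunk 7: at line 6 remove [ptbia,kkbvk,urtiq] add [acta,dbh,fczr] -> 10 lines: ttz dskq lxnsx jft lfab ryjb acta dbh fczr ebxt
Final line 8: dbh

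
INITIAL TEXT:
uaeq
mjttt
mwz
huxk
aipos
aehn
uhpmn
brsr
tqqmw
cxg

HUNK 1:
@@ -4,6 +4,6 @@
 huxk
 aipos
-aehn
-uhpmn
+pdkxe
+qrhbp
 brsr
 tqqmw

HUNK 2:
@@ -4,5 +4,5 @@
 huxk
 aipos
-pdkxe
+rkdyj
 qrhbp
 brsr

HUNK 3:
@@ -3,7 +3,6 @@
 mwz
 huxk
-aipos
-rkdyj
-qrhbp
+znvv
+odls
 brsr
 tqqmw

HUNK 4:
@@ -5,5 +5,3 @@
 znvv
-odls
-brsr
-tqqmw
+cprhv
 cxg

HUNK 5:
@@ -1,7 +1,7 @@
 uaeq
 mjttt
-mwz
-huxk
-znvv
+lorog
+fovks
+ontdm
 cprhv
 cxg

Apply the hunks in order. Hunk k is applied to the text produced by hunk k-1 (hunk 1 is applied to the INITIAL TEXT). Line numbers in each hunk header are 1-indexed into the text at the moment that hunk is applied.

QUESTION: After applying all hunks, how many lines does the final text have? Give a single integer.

Hunk 1: at line 4 remove [aehn,uhpmn] add [pdkxe,qrhbp] -> 10 lines: uaeq mjttt mwz huxk aipos pdkxe qrhbp brsr tqqmw cxg
Hunk 2: at line 4 remove [pdkxe] add [rkdyj] -> 10 lines: uaeq mjttt mwz huxk aipos rkdyj qrhbp brsr tqqmw cxg
Hunk 3: at line 3 remove [aipos,rkdyj,qrhbp] add [znvv,odls] -> 9 lines: uaeq mjttt mwz huxk znvv odls brsr tqqmw cxg
Hunk 4: at line 5 remove [odls,brsr,tqqmw] add [cprhv] -> 7 lines: uaeq mjttt mwz huxk znvv cprhv cxg
Hunk 5: at line 1 remove [mwz,huxk,znvv] add [lorog,fovks,ontdm] -> 7 lines: uaeq mjttt lorog fovks ontdm cprhv cxg
Final line count: 7

Answer: 7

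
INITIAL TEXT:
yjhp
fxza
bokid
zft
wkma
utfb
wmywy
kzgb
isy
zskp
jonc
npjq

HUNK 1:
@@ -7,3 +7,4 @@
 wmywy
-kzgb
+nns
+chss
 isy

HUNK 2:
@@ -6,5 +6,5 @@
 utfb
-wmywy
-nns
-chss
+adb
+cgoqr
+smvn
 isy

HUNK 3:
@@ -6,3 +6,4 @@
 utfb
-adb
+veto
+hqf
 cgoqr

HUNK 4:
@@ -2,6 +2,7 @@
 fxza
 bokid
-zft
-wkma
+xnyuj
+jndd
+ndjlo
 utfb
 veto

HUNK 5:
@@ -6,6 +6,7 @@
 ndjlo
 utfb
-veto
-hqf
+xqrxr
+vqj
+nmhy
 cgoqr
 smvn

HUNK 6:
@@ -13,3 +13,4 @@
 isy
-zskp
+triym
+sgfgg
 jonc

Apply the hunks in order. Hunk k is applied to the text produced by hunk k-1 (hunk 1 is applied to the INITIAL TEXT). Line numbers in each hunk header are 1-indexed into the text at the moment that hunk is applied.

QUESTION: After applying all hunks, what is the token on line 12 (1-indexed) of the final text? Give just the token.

Answer: smvn

Derivation:
Hunk 1: at line 7 remove [kzgb] add [nns,chss] -> 13 lines: yjhp fxza bokid zft wkma utfb wmywy nns chss isy zskp jonc npjq
Hunk 2: at line 6 remove [wmywy,nns,chss] add [adb,cgoqr,smvn] -> 13 lines: yjhp fxza bokid zft wkma utfb adb cgoqr smvn isy zskp jonc npjq
Hunk 3: at line 6 remove [adb] add [veto,hqf] -> 14 lines: yjhp fxza bokid zft wkma utfb veto hqf cgoqr smvn isy zskp jonc npjq
Hunk 4: at line 2 remove [zft,wkma] add [xnyuj,jndd,ndjlo] -> 15 lines: yjhp fxza bokid xnyuj jndd ndjlo utfb veto hqf cgoqr smvn isy zskp jonc npjq
Hunk 5: at line 6 remove [veto,hqf] add [xqrxr,vqj,nmhy] -> 16 lines: yjhp fxza bokid xnyuj jndd ndjlo utfb xqrxr vqj nmhy cgoqr smvn isy zskp jonc npjq
Hunk 6: at line 13 remove [zskp] add [triym,sgfgg] -> 17 lines: yjhp fxza bokid xnyuj jndd ndjlo utfb xqrxr vqj nmhy cgoqr smvn isy triym sgfgg jonc npjq
Final line 12: smvn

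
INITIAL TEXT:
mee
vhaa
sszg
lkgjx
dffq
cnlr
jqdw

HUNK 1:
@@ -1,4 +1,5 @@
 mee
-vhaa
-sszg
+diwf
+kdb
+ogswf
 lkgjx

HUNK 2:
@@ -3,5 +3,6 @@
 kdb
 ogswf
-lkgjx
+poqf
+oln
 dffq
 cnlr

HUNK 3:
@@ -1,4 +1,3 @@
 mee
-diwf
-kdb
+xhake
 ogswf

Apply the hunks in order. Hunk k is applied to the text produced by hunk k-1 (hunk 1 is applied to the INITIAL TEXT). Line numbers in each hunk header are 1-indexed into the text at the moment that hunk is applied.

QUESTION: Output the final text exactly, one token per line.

Hunk 1: at line 1 remove [vhaa,sszg] add [diwf,kdb,ogswf] -> 8 lines: mee diwf kdb ogswf lkgjx dffq cnlr jqdw
Hunk 2: at line 3 remove [lkgjx] add [poqf,oln] -> 9 lines: mee diwf kdb ogswf poqf oln dffq cnlr jqdw
Hunk 3: at line 1 remove [diwf,kdb] add [xhake] -> 8 lines: mee xhake ogswf poqf oln dffq cnlr jqdw

Answer: mee
xhake
ogswf
poqf
oln
dffq
cnlr
jqdw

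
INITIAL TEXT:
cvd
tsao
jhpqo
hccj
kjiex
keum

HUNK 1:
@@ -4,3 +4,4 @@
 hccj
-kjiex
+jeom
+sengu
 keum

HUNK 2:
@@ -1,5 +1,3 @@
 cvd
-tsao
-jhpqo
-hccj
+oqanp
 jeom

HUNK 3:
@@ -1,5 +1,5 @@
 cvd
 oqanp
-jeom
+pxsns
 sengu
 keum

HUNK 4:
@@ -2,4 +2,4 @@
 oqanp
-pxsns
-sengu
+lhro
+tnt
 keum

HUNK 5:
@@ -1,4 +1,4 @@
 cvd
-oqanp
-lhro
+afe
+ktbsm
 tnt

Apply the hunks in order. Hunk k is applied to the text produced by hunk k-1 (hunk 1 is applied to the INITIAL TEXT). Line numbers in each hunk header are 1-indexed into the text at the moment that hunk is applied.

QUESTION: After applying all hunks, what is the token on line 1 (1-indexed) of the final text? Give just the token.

Answer: cvd

Derivation:
Hunk 1: at line 4 remove [kjiex] add [jeom,sengu] -> 7 lines: cvd tsao jhpqo hccj jeom sengu keum
Hunk 2: at line 1 remove [tsao,jhpqo,hccj] add [oqanp] -> 5 lines: cvd oqanp jeom sengu keum
Hunk 3: at line 1 remove [jeom] add [pxsns] -> 5 lines: cvd oqanp pxsns sengu keum
Hunk 4: at line 2 remove [pxsns,sengu] add [lhro,tnt] -> 5 lines: cvd oqanp lhro tnt keum
Hunk 5: at line 1 remove [oqanp,lhro] add [afe,ktbsm] -> 5 lines: cvd afe ktbsm tnt keum
Final line 1: cvd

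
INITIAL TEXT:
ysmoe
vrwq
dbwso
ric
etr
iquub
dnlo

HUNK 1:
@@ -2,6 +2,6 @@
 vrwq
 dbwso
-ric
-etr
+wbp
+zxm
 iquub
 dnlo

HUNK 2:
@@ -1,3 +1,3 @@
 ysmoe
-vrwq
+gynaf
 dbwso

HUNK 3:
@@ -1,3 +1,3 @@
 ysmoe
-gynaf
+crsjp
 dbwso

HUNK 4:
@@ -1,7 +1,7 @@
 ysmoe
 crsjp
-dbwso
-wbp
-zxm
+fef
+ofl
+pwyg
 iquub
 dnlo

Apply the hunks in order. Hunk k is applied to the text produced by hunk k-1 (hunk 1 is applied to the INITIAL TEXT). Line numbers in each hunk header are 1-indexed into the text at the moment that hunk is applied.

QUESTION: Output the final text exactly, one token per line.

Hunk 1: at line 2 remove [ric,etr] add [wbp,zxm] -> 7 lines: ysmoe vrwq dbwso wbp zxm iquub dnlo
Hunk 2: at line 1 remove [vrwq] add [gynaf] -> 7 lines: ysmoe gynaf dbwso wbp zxm iquub dnlo
Hunk 3: at line 1 remove [gynaf] add [crsjp] -> 7 lines: ysmoe crsjp dbwso wbp zxm iquub dnlo
Hunk 4: at line 1 remove [dbwso,wbp,zxm] add [fef,ofl,pwyg] -> 7 lines: ysmoe crsjp fef ofl pwyg iquub dnlo

Answer: ysmoe
crsjp
fef
ofl
pwyg
iquub
dnlo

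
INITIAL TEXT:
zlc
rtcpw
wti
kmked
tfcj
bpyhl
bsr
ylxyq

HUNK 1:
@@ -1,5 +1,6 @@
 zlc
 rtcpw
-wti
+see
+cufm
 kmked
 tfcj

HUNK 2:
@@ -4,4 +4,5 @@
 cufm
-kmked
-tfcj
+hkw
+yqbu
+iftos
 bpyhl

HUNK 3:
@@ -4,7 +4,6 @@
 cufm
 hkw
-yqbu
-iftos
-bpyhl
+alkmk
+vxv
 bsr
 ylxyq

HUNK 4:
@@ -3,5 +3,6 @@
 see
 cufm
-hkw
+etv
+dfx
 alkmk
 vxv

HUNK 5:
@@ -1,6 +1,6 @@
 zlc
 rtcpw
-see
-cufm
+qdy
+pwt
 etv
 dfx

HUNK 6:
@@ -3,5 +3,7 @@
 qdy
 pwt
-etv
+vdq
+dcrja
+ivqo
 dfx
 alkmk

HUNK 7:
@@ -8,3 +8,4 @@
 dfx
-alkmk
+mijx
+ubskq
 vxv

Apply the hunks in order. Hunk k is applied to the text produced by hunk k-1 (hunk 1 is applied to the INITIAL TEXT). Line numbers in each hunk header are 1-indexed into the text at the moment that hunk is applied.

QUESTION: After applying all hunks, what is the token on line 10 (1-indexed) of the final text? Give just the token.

Answer: ubskq

Derivation:
Hunk 1: at line 1 remove [wti] add [see,cufm] -> 9 lines: zlc rtcpw see cufm kmked tfcj bpyhl bsr ylxyq
Hunk 2: at line 4 remove [kmked,tfcj] add [hkw,yqbu,iftos] -> 10 lines: zlc rtcpw see cufm hkw yqbu iftos bpyhl bsr ylxyq
Hunk 3: at line 4 remove [yqbu,iftos,bpyhl] add [alkmk,vxv] -> 9 lines: zlc rtcpw see cufm hkw alkmk vxv bsr ylxyq
Hunk 4: at line 3 remove [hkw] add [etv,dfx] -> 10 lines: zlc rtcpw see cufm etv dfx alkmk vxv bsr ylxyq
Hunk 5: at line 1 remove [see,cufm] add [qdy,pwt] -> 10 lines: zlc rtcpw qdy pwt etv dfx alkmk vxv bsr ylxyq
Hunk 6: at line 3 remove [etv] add [vdq,dcrja,ivqo] -> 12 lines: zlc rtcpw qdy pwt vdq dcrja ivqo dfx alkmk vxv bsr ylxyq
Hunk 7: at line 8 remove [alkmk] add [mijx,ubskq] -> 13 lines: zlc rtcpw qdy pwt vdq dcrja ivqo dfx mijx ubskq vxv bsr ylxyq
Final line 10: ubskq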